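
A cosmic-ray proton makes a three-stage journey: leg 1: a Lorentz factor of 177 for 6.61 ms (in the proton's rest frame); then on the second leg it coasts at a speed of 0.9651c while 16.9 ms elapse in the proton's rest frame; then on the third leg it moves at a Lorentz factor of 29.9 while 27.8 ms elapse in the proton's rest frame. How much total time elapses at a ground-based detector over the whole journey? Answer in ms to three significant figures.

Leg 1: γ = 177; Δt_1 = 177.0 × 6.61 = 1170 ms.
Leg 2: γ = 1/√(1 − 0.9651²) = 1/√0.06858 = 3.819; Δt_2 = 3.819 × 16.9 = 64.53 ms.
Leg 3: γ = 29.9; Δt_3 = 29.90 × 27.8 = 831.2 ms.
Total: 1170 + 64.53 + 831.2 ms.

Δt = 2070 ms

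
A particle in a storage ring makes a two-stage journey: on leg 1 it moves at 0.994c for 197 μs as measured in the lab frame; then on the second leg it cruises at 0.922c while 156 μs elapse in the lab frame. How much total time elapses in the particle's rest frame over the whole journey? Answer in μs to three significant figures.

τ = 81.9 μs

Leg 1: γ = 1/√(1 − 0.994²) = 1/√0.01196 = 9.142; τ_1 = 197/9.142 = 21.55 μs.
Leg 2: γ = 1/√(1 − 0.922²) = 1/√0.1499 = 2.583; τ_2 = 156/2.583 = 60.40 μs.
Total: 21.55 + 60.40 μs.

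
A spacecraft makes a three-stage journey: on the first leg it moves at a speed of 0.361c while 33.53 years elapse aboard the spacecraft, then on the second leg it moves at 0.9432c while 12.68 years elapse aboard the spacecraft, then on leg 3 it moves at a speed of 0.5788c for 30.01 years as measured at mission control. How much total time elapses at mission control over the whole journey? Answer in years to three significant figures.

Leg 1: γ = 1/√(1 − 0.361²) = 1/√0.8697 = 1.072; Δt_1 = 1.072 × 33.53 = 35.95 years.
Leg 2: γ = 1/√(1 − 0.9432²) = 1/√0.1104 = 3.010; Δt_2 = 3.010 × 12.68 = 38.17 years.
Leg 3: 30.01 years is already measured at mission control.
Total: 35.95 + 38.17 + 30.01 years.

Δt = 104 years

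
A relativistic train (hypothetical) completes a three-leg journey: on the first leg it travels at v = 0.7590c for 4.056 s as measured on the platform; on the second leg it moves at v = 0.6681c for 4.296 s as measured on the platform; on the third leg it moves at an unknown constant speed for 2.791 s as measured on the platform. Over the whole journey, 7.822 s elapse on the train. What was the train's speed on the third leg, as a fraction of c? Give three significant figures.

β = 0.703

Leg 1: γ = 1/√(1 − 0.7590²) = 1/√0.4239 = 1.536; τ_1 = 4.056/1.536 = 2.641 s.
Leg 2: γ = 1/√(1 − 0.6681²) = 1/√0.5536 = 1.344; τ_2 = 4.296/1.344 = 3.197 s.
Leg 3: speed unknown; τ_3 = 2.791/γ_3.
Total proper time: 2.641 + 3.197 + τ_3 = 7.822, so τ_3 = 7.822 − 5.837 = 1.985 s.
γ_3 = 2.791/1.985 = 1.406; β = √(1 − 1/γ²) = √0.4944.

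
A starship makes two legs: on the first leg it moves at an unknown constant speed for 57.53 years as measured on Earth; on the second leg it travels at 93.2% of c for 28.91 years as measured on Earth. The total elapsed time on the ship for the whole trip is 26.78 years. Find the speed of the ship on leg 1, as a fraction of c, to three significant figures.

Leg 1: speed unknown; τ_1 = 57.53/γ_1.
Leg 2: β = 0.932; γ = 1/√(1 − 0.932²) = 1/√0.1314 = 2.759; τ_2 = 28.91/2.759 = 10.48 years.
Total proper time: τ_1 + 10.48 = 26.78, so τ_1 = 26.78 − 10.48 = 16.30 years.
γ_1 = 57.53/16.30 = 3.529; β = √(1 − 1/γ²) = √0.9197.

β = 0.959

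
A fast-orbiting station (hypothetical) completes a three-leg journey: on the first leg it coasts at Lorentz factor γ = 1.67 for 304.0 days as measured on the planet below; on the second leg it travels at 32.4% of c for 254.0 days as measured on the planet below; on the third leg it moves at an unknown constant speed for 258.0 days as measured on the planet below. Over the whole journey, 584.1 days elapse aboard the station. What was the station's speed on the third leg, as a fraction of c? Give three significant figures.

Leg 1: γ = 1.67; τ_1 = 304.0/1.670 = 182.0 days.
Leg 2: β = 0.324; γ = 1/√(1 − 0.324²) = 1/√0.8950 = 1.057; τ_2 = 254.0/1.057 = 240.3 days.
Leg 3: speed unknown; τ_3 = 258.0/γ_3.
Total proper time: 182.0 + 240.3 + τ_3 = 584.1, so τ_3 = 584.1 − 422.3 = 161.8 days.
γ_3 = 258.0/161.8 = 1.595; β = √(1 − 1/γ²) = √0.6069.

β = 0.779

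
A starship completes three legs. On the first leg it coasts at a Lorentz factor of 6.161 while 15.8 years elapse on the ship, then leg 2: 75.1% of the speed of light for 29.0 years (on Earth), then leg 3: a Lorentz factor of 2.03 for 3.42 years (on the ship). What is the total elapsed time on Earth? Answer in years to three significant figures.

Δt = 133 years

Leg 1: γ = 6.161; Δt_1 = 6.161 × 15.8 = 97.34 years.
Leg 2: 29.0 years is already measured on Earth.
Leg 3: γ = 2.03; Δt_3 = 2.030 × 3.42 = 6.943 years.
Total: 97.34 + 29.00 + 6.943 years.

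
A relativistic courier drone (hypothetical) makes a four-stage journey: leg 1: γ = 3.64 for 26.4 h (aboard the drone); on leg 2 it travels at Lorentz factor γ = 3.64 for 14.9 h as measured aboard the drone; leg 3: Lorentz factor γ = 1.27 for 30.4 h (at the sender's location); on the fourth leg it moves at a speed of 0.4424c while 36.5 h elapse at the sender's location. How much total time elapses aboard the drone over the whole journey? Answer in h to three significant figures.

Leg 1: 26.4 h is already measured aboard the drone.
Leg 2: 14.9 h is already measured aboard the drone.
Leg 3: γ = 1.27; τ_3 = 30.4/1.270 = 23.94 h.
Leg 4: γ = 1/√(1 − 0.4424²) = 1/√0.8043 = 1.115; τ_4 = 36.5/1.115 = 32.73 h.
Total: 26.40 + 14.90 + 23.94 + 32.73 h.

τ = 98.0 h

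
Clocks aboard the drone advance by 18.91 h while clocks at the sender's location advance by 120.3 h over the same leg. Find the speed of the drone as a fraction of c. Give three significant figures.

β = 0.988

The proper time is measured aboard the drone (both events occur at the drone's location); Δt is measured at the sender's location. γ = Δt/τ = 120.3/18.91 = 6.362.
β = √(1 − 1/γ²) = √(1 − 0.02471) = √0.9753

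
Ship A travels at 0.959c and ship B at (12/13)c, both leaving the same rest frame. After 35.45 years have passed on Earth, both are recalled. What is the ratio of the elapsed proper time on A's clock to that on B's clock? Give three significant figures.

τ_A/τ_B = 0.737

A: γ = 1/√(1 − 0.959²) = 1/√0.08032 = 3.529. B: γ = 1/√(1 − (12/13)²) = 13/5 = 2.600.
τ_A/τ_B = γ_B/γ_A = 2.600/3.529 = 0.7369, so τ_A/τ_B = 0.7369.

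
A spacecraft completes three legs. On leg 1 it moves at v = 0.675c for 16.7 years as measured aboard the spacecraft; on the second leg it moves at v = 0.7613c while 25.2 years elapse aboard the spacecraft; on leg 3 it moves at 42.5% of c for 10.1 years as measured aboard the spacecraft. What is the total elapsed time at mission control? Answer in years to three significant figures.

Δt = 72.7 years

Leg 1: γ = 1/√(1 − 0.675²) = 1/√0.5444 = 1.355; Δt_1 = 1.355 × 16.7 = 22.63 years.
Leg 2: γ = 1/√(1 − 0.7613²) = 1/√0.4204 = 1.542; Δt_2 = 1.542 × 25.2 = 38.86 years.
Leg 3: β = 0.425; γ = 1/√(1 − 0.425²) = 1/√0.8194 = 1.105; Δt_3 = 1.105 × 10.1 = 11.16 years.
Total: 22.63 + 38.86 + 11.16 years.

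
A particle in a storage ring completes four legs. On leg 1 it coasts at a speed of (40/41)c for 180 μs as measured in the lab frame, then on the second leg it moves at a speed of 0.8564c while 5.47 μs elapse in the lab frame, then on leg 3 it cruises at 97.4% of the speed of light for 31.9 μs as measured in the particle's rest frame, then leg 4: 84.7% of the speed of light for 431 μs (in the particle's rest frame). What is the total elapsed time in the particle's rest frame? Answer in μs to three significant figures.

τ = 505 μs

Leg 1: γ = 1/√(1 − (40/41)²) = 41/9 ≈ 4.556; τ_1 = 180/4.556 = 39.51 μs.
Leg 2: γ = 1/√(1 − 0.8564²) = 1/√0.2666 = 1.937; τ_2 = 5.47/1.937 = 2.824 μs.
Leg 3: 31.9 μs is already measured in the particle's rest frame.
Leg 4: 431 μs is already measured in the particle's rest frame.
Total: 39.51 + 2.824 + 31.90 + 431.0 μs.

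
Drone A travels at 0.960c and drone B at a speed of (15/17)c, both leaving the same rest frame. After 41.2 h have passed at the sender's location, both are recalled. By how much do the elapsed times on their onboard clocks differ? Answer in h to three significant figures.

A: γ = 1/√(1 − 0.960²) = 25/7 ≈ 3.571; τ_A = 41.2/3.571 = 11.54 h.
B: γ = 1/√(1 − (15/17)²) = 17/8 = 2.125; τ_B = 41.2/2.125 = 19.39 h.

|τ_A − τ_B| = 7.85 h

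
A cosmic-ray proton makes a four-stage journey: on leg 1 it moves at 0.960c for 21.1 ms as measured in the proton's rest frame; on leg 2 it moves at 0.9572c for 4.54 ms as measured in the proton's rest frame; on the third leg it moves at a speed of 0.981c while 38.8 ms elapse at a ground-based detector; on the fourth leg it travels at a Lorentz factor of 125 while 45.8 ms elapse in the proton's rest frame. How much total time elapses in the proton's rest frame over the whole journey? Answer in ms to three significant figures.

Leg 1: 21.1 ms is already measured in the proton's rest frame.
Leg 2: 4.54 ms is already measured in the proton's rest frame.
Leg 3: γ = 1/√(1 − 0.981²) = 1/√0.03764 = 5.154; τ_3 = 38.8/5.154 = 7.527 ms.
Leg 4: 45.8 ms is already measured in the proton's rest frame.
Total: 21.10 + 4.540 + 7.527 + 45.80 ms.

τ = 79.0 ms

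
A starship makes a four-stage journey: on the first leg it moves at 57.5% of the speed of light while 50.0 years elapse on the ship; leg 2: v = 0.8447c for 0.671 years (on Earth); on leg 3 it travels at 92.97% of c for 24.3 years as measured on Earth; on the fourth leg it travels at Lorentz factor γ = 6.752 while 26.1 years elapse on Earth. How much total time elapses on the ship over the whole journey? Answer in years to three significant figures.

Leg 1: 50.0 years is already measured on the ship.
Leg 2: γ = 1/√(1 − 0.8447²) = 1/√0.2865 = 1.868; τ_2 = 0.671/1.868 = 0.3591 years.
Leg 3: β = 0.9297; γ = 1/√(1 − 0.9297²) = 1/√0.1357 = 2.715; τ_3 = 24.3/2.715 = 8.950 years.
Leg 4: γ = 6.752; τ_4 = 26.1/6.752 = 3.866 years.
Total: 50.00 + 0.3591 + 8.950 + 3.866 years.

τ = 63.2 years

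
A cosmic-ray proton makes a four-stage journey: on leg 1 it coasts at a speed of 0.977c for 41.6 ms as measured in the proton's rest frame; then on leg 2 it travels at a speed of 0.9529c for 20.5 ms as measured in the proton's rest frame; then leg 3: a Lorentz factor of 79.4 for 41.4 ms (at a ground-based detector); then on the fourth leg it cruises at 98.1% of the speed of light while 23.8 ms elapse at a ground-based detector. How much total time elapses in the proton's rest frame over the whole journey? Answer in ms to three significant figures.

τ = 67.2 ms

Leg 1: 41.6 ms is already measured in the proton's rest frame.
Leg 2: 20.5 ms is already measured in the proton's rest frame.
Leg 3: γ = 79.4; τ_3 = 41.4/79.40 = 0.5214 ms.
Leg 4: β = 0.981; γ = 1/√(1 − 0.981²) = 1/√0.03764 = 5.154; τ_4 = 23.8/5.154 = 4.617 ms.
Total: 41.60 + 20.50 + 0.5214 + 4.617 ms.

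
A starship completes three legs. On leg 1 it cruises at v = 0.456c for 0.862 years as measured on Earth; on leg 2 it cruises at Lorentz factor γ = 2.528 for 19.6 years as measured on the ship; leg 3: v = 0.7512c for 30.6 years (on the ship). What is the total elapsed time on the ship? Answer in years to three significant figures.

τ = 51.0 years

Leg 1: γ = 1/√(1 − 0.456²) = 1/√0.7921 = 1.124; τ_1 = 0.862/1.124 = 0.7672 years.
Leg 2: 19.6 years is already measured on the ship.
Leg 3: 30.6 years is already measured on the ship.
Total: 0.7672 + 19.60 + 30.60 years.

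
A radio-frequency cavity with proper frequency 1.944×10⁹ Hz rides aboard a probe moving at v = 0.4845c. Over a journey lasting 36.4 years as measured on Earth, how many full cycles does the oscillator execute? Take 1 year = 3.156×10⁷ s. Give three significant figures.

γ = 1/√(1 − 0.4845²) = 1/√0.7653 = 1.143
The oscillator's own cycle count is N = f × τ where τ is the proper time aboard the probe. τ = Δt/γ = 36.4/1.143 = 31.84 years = 1.005×10⁹ s.
N = 1.944×10⁹ × 1.005×10⁹ = 1.954×10¹⁸.

N = 1.95×10¹⁸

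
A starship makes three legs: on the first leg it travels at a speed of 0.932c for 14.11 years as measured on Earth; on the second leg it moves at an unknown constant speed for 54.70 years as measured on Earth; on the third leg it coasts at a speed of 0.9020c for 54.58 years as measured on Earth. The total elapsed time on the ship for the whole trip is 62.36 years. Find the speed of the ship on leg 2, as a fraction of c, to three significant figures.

Leg 1: γ = 1/√(1 − 0.932²) = 1/√0.1314 = 2.759; τ_1 = 14.11/2.759 = 5.114 years.
Leg 2: speed unknown; τ_2 = 54.70/γ_2.
Leg 3: γ = 1/√(1 − 0.9020²) = 1/√0.1864 = 2.316; τ_3 = 54.58/2.316 = 23.56 years.
Total proper time: 5.114 + τ_2 + 23.56 = 62.36, so τ_2 = 62.36 − 28.68 = 33.68 years.
γ_2 = 54.70/33.68 = 1.624; β = √(1 − 1/γ²) = √0.6209.

β = 0.788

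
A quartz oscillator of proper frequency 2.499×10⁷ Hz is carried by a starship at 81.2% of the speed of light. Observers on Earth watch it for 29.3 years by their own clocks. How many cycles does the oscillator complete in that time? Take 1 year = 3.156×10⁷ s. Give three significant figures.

β = 0.812; γ = 1/√(1 − 0.812²) = 1/√0.3407 = 1.713
During 29.3 years of lab time, the oscillator's proper time advances by τ = Δt/γ = 29.3/1.713 = 17.10 years = 5.397×10⁸ s.
N = f × τ = 2.499×10⁷ × 5.397×10⁸ = 1.349×10¹⁶.

N = 1.35×10¹⁶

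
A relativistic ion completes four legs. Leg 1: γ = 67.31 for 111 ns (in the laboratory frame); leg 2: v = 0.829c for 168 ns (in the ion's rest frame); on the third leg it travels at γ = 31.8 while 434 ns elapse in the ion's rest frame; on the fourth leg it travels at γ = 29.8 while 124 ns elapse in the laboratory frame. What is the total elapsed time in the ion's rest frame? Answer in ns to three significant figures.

τ = 608 ns

Leg 1: γ = 67.31; τ_1 = 111/67.31 = 1.649 ns.
Leg 2: 168 ns is already measured in the ion's rest frame.
Leg 3: 434 ns is already measured in the ion's rest frame.
Leg 4: γ = 29.8; τ_4 = 124/29.80 = 4.161 ns.
Total: 1.649 + 168.0 + 434.0 + 4.161 ns.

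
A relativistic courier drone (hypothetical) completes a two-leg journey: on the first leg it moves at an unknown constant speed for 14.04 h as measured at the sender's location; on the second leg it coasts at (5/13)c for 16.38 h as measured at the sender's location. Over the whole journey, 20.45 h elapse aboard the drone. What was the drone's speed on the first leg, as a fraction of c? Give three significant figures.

β = 0.925

Leg 1: speed unknown; τ_1 = 14.04/γ_1.
Leg 2: γ = 1/√(1 − (5/13)²) = 13/12 ≈ 1.083; τ_2 = 16.38/1.083 = 15.12 h.
Total proper time: τ_1 + 15.12 = 20.45, so τ_1 = 20.45 − 15.12 = 5.330 h.
γ_1 = 14.04/5.330 = 2.634; β = √(1 − 1/γ²) = √0.8559.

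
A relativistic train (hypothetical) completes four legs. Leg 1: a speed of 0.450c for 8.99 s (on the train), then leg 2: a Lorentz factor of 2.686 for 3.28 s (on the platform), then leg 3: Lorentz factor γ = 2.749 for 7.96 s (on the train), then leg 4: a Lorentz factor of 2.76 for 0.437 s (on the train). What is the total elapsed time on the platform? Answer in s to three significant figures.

Δt = 36.4 s

Leg 1: γ = 1/√(1 − 0.450²) = 1/√0.7975 = 1.120; Δt_1 = 1.120 × 8.99 = 10.07 s.
Leg 2: 3.28 s is already measured on the platform.
Leg 3: γ = 2.749; Δt_3 = 2.749 × 7.96 = 21.88 s.
Leg 4: γ = 2.76; Δt_4 = 2.760 × 0.437 = 1.206 s.
Total: 10.07 + 3.280 + 21.88 + 1.206 s.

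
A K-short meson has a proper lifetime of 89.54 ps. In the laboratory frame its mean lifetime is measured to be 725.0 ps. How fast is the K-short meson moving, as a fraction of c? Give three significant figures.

γ = Δt/τ₀ = 725.0/89.54 = 8.097
β = √(1 − 1/γ²) = √(1 − 0.01525) = √0.9847

v = 0.992c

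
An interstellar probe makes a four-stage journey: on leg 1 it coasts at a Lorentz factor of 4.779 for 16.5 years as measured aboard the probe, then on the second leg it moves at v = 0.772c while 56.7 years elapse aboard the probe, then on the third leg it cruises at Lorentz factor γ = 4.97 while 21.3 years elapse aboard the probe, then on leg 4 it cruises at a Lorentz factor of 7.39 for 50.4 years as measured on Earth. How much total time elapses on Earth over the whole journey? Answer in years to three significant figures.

Δt = 324 years

Leg 1: γ = 4.779; Δt_1 = 4.779 × 16.5 = 78.85 years.
Leg 2: γ = 1/√(1 − 0.772²) = 1/√0.4040 = 1.573; Δt_2 = 1.573 × 56.7 = 89.20 years.
Leg 3: γ = 4.97; Δt_3 = 4.970 × 21.3 = 105.9 years.
Leg 4: 50.4 years is already measured on Earth.
Total: 78.85 + 89.20 + 105.9 + 50.40 years.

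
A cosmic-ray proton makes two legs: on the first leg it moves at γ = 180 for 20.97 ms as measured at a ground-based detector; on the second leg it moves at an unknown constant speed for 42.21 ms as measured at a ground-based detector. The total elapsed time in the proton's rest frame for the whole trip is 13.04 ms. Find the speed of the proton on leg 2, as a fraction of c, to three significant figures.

β = 0.952

Leg 1: γ = 180; τ_1 = 20.97/180.0 = 0.1165 ms.
Leg 2: speed unknown; τ_2 = 42.21/γ_2.
Total proper time: 0.1165 + τ_2 = 13.04, so τ_2 = 13.04 − 0.1165 = 12.92 ms.
γ_2 = 42.21/12.92 = 3.266; β = √(1 − 1/γ²) = √0.9063.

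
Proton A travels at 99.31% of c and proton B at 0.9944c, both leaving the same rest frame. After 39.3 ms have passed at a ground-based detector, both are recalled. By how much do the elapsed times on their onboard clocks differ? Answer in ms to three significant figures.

|τ_A − τ_B| = 0.455 ms

A: β = 0.9931; γ = 1/√(1 − 0.9931²) = 1/√0.01375 = 8.527; τ_A = 39.3/8.527 = 4.609 ms.
B: γ = 1/√(1 − 0.9944²) = 1/√0.01117 = 9.462; τ_B = 39.3/9.462 = 4.153 ms.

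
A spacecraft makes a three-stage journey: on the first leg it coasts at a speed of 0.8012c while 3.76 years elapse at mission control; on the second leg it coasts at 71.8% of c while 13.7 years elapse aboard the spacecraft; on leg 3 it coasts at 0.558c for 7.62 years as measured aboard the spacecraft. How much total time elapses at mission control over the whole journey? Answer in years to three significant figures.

Leg 1: 3.76 years is already measured at mission control.
Leg 2: β = 0.718; γ = 1/√(1 − 0.718²) = 1/√0.4845 = 1.437; Δt_2 = 1.437 × 13.7 = 19.68 years.
Leg 3: γ = 1/√(1 − 0.558²) = 1/√0.6886 = 1.205; Δt_3 = 1.205 × 7.62 = 9.182 years.
Total: 3.760 + 19.68 + 9.182 years.

Δt = 32.6 years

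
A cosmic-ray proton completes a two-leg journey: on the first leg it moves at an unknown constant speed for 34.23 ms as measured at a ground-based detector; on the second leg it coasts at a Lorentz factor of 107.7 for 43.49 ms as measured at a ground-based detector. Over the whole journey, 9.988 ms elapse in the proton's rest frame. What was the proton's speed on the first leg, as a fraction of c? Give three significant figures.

β = 0.960

Leg 1: speed unknown; τ_1 = 34.23/γ_1.
Leg 2: γ = 107.7; τ_2 = 43.49/107.7 = 0.4038 ms.
Total proper time: τ_1 + 0.4038 = 9.988, so τ_1 = 9.988 − 0.4038 = 9.584 ms.
γ_1 = 34.23/9.584 = 3.572; β = √(1 − 1/γ²) = √0.9216.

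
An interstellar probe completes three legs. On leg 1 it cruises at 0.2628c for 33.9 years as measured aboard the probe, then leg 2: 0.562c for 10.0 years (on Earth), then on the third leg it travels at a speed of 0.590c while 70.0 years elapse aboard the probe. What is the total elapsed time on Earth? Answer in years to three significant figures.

Δt = 132 years

Leg 1: γ = 1/√(1 − 0.2628²) = 1/√0.9309 = 1.036; Δt_1 = 1.036 × 33.9 = 35.13 years.
Leg 2: 10.0 years is already measured on Earth.
Leg 3: γ = 1/√(1 − 0.590²) = 1/√0.6519 = 1.239; Δt_3 = 1.239 × 70.0 = 86.70 years.
Total: 35.13 + 10.00 + 86.70 years.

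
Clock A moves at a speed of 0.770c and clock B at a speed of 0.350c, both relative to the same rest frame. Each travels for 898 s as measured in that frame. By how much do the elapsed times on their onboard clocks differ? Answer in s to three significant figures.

|τ_A − τ_B| = 268 s

A: γ = 1/√(1 − 0.770²) = 1/√0.4071 = 1.567; τ_A = 898/1.567 = 573.0 s.
B: γ = 1/√(1 − 0.350²) = 1/√0.8775 = 1.068; τ_B = 898/1.068 = 841.2 s.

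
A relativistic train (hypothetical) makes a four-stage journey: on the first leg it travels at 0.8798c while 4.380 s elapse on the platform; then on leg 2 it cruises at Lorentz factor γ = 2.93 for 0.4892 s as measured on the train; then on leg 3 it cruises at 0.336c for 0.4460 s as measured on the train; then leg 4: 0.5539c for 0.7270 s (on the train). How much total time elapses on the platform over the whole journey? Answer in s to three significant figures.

Leg 1: 4.380 s is already measured on the platform.
Leg 2: γ = 2.93; Δt_2 = 2.930 × 0.4892 = 1.433 s.
Leg 3: γ = 1/√(1 − 0.336²) = 1/√0.8871 = 1.062; Δt_3 = 1.062 × 0.4460 = 0.4735 s.
Leg 4: γ = 1/√(1 − 0.5539²) = 1/√0.6932 = 1.201; Δt_4 = 1.201 × 0.7270 = 0.8732 s.
Total: 4.380 + 1.433 + 0.4735 + 0.8732 s.

Δt = 7.16 s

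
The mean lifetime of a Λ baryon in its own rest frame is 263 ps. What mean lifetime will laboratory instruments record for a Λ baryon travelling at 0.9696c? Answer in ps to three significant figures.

γ = 1/√(1 − 0.9696²) = 1/√0.05988 = 4.087
The rest-frame lifetime is the proper time; the lab measures the dilated interval Δt = γτ₀ = 4.087 × 263 ps.

Δt = 1070 ps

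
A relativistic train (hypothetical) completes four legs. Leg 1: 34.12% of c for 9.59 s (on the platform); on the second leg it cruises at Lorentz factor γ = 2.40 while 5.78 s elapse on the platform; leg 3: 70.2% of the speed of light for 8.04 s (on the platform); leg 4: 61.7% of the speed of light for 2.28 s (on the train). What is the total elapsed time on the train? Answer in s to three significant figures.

Leg 1: β = 0.3412; γ = 1/√(1 − 0.3412²) = 1/√0.8836 = 1.064; τ_1 = 9.59/1.064 = 9.015 s.
Leg 2: γ = 2.40; τ_2 = 5.78/2.400 = 2.408 s.
Leg 3: β = 0.702; γ = 1/√(1 − 0.702²) = 1/√0.5072 = 1.404; τ_3 = 8.04/1.404 = 5.726 s.
Leg 4: 2.28 s is already measured on the train.
Total: 9.015 + 2.408 + 5.726 + 2.280 s.

τ = 19.4 s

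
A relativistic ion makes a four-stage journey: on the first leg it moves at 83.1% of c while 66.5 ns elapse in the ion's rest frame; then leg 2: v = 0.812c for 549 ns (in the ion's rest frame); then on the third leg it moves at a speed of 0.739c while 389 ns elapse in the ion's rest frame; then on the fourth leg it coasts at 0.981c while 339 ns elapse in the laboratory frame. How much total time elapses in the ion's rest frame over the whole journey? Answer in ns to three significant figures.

τ = 1070 ns

Leg 1: 66.5 ns is already measured in the ion's rest frame.
Leg 2: 549 ns is already measured in the ion's rest frame.
Leg 3: 389 ns is already measured in the ion's rest frame.
Leg 4: γ = 1/√(1 − 0.981²) = 1/√0.03764 = 5.154; τ_4 = 339/5.154 = 65.77 ns.
Total: 66.50 + 549.0 + 389.0 + 65.77 ns.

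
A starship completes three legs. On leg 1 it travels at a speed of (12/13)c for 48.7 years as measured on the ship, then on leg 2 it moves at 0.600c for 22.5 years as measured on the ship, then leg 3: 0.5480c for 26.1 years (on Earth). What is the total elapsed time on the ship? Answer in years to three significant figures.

Leg 1: 48.7 years is already measured on the ship.
Leg 2: 22.5 years is already measured on the ship.
Leg 3: γ = 1/√(1 − 0.5480²) = 1/√0.6997 = 1.195; τ_3 = 26.1/1.195 = 21.83 years.
Total: 48.70 + 22.50 + 21.83 years.

τ = 93.0 years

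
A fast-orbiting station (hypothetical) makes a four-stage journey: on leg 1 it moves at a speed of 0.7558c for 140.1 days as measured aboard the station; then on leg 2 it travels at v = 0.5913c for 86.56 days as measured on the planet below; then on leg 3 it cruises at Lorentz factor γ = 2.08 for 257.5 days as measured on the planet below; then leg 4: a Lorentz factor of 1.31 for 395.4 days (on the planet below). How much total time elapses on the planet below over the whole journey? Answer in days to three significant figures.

Δt = 953 days

Leg 1: γ = 1/√(1 − 0.7558²) = 1/√0.4288 = 1.527; Δt_1 = 1.527 × 140.1 = 214.0 days.
Leg 2: 86.56 days is already measured on the planet below.
Leg 3: 257.5 days is already measured on the planet below.
Leg 4: 395.4 days is already measured on the planet below.
Total: 214.0 + 86.56 + 257.5 + 395.4 days.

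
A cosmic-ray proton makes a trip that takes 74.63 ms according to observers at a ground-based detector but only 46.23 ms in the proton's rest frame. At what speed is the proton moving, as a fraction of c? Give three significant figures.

β = 0.785

The proper time is measured in the proton's rest frame (both events occur at the proton's location); Δt is measured at a ground-based detector. γ = Δt/τ = 74.63/46.23 = 1.614.
β = √(1 − 1/γ²) = √(1 − 0.3837) = √0.6163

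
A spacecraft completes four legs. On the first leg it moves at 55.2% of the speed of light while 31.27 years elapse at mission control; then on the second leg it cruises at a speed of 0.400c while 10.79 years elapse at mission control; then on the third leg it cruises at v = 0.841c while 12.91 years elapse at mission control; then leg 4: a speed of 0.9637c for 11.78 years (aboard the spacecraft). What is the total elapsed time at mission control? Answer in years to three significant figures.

Leg 1: 31.27 years is already measured at mission control.
Leg 2: 10.79 years is already measured at mission control.
Leg 3: 12.91 years is already measured at mission control.
Leg 4: γ = 1/√(1 − 0.9637²) = 1/√0.07128 = 3.745; Δt_4 = 3.745 × 11.78 = 44.12 years.
Total: 31.27 + 10.79 + 12.91 + 44.12 years.

Δt = 99.1 years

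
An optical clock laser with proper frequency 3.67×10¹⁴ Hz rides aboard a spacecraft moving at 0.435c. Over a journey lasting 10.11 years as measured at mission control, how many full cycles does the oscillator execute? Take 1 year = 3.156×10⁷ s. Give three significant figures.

N = 1.05×10²³

γ = 1/√(1 − 0.435²) = 1/√0.8108 = 1.111
The oscillator's own cycle count is N = f × τ where τ is the proper time aboard the spacecraft. τ = Δt/γ = 10.11/1.111 = 9.103 years = 2.873×10⁸ s.
N = 3.67×10¹⁴ × 2.873×10⁸ = 1.054×10²³.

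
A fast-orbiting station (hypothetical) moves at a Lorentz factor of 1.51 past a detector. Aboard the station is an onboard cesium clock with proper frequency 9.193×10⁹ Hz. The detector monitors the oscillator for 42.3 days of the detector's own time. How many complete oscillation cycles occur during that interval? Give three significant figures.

γ = 1.51
During 42.3 days of lab time, the oscillator's proper time advances by τ = Δt/γ = 42.3/1.510 = 28.01 days = 2.420×10⁶ s.
N = f × τ = 9.193×10⁹ × 2.420×10⁶ = 2.225×10¹⁶.

N = 2.23×10¹⁶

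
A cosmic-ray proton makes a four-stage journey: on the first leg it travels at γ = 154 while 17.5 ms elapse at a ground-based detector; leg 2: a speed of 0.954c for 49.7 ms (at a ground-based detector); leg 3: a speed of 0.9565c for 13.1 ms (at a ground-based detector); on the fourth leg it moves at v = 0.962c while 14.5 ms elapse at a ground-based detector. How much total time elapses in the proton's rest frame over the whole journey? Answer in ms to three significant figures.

τ = 22.8 ms

Leg 1: γ = 154; τ_1 = 17.5/154.0 = 0.1136 ms.
Leg 2: γ = 1/√(1 − 0.954²) = 1/√0.08988 = 3.335; τ_2 = 49.7/3.335 = 14.90 ms.
Leg 3: γ = 1/√(1 − 0.9565²) = 1/√0.08511 = 3.428; τ_3 = 13.1/3.428 = 3.822 ms.
Leg 4: γ = 1/√(1 − 0.962²) = 1/√0.07456 = 3.662; τ_4 = 14.5/3.662 = 3.959 ms.
Total: 0.1136 + 14.90 + 3.822 + 3.959 ms.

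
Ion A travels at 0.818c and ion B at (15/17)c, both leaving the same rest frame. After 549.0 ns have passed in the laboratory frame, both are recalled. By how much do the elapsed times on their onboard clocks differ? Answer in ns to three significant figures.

|τ_A − τ_B| = 57.4 ns

A: γ = 1/√(1 − 0.818²) = 1/√0.3309 = 1.738; τ_A = 549.0/1.738 = 315.8 ns.
B: γ = 1/√(1 − (15/17)²) = 17/8 = 2.125; τ_B = 549.0/2.125 = 258.4 ns.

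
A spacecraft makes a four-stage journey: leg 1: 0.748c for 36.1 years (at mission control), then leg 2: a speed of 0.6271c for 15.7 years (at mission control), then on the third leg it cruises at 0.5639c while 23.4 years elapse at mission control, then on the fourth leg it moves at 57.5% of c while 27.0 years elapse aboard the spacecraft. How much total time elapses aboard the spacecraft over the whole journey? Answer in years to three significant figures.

Leg 1: γ = 1/√(1 − 0.748²) = 1/√0.4405 = 1.507; τ_1 = 36.1/1.507 = 23.96 years.
Leg 2: γ = 1/√(1 − 0.6271²) = 1/√0.6067 = 1.284; τ_2 = 15.7/1.284 = 12.23 years.
Leg 3: γ = 1/√(1 − 0.5639²) = 1/√0.6820 = 1.211; τ_3 = 23.4/1.211 = 19.32 years.
Leg 4: 27.0 years is already measured aboard the spacecraft.
Total: 23.96 + 12.23 + 19.32 + 27.00 years.

τ = 82.5 years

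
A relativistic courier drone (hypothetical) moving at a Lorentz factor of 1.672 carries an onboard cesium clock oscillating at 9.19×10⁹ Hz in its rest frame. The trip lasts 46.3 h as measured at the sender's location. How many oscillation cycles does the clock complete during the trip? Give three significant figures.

N = 9.16×10¹⁴

γ = 1.672
The oscillator's own cycle count is N = f × τ where τ is the proper time aboard the drone. τ = Δt/γ = 46.3/1.672 = 27.69 h = 9.969×10⁴ s.
N = 9.19×10⁹ × 9.969×10⁴ = 9.161×10¹⁴.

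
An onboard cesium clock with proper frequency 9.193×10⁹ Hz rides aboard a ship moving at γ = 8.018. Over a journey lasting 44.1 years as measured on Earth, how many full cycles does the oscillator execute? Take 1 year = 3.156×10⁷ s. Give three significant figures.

γ = 8.018
The oscillator's own cycle count is N = f × τ where τ is the proper time on the ship. τ = Δt/γ = 44.1/8.018 = 5.500 years = 1.736×10⁸ s.
N = 9.193×10⁹ × 1.736×10⁸ = 1.596×10¹⁸.

N = 1.60×10¹⁸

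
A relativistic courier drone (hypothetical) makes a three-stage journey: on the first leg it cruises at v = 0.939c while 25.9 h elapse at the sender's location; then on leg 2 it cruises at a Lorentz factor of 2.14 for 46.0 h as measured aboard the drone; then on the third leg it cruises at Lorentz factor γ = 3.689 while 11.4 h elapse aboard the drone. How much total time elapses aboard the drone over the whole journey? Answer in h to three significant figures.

τ = 66.3 h

Leg 1: γ = 1/√(1 − 0.939²) = 1/√0.1183 = 2.908; τ_1 = 25.9/2.908 = 8.907 h.
Leg 2: 46.0 h is already measured aboard the drone.
Leg 3: 11.4 h is already measured aboard the drone.
Total: 8.907 + 46.00 + 11.40 h.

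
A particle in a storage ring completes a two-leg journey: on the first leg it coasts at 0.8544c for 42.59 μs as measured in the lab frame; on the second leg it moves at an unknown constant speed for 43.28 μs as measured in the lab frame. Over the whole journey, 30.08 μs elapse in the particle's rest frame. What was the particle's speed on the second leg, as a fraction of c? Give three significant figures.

β = 0.983

Leg 1: γ = 1/√(1 − 0.8544²) = 1/√0.2700 = 1.924; τ_1 = 42.59/1.924 = 22.13 μs.
Leg 2: speed unknown; τ_2 = 43.28/γ_2.
Total proper time: 22.13 + τ_2 = 30.08, so τ_2 = 30.08 − 22.13 = 7.950 μs.
γ_2 = 43.28/7.950 = 5.444; β = √(1 − 1/γ²) = √0.9663.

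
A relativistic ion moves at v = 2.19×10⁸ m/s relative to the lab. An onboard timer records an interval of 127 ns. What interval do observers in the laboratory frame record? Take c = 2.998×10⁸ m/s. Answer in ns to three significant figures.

β = 2.19×10⁸/2.998×10⁸ = 0.7305; γ = 1/√(1 − 0.7305²) = 1.464
The interval measured in the ion's rest frame is the proper time (both events occur at the same place in that frame); the lab-frame interval is Δt = γτ = 1.464 × 127 ns.

Δt = 186 ns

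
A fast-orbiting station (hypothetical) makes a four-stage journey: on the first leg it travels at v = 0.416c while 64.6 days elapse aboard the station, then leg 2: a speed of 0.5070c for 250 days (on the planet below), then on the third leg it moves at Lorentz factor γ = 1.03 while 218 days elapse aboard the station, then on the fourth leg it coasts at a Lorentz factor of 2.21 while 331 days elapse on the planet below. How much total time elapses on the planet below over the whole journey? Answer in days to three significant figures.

Leg 1: γ = 1/√(1 − 0.416²) = 1/√0.8269 = 1.100; Δt_1 = 1.100 × 64.6 = 71.04 days.
Leg 2: 250 days is already measured on the planet below.
Leg 3: γ = 1.03; Δt_3 = 1.030 × 218 = 224.5 days.
Leg 4: 331 days is already measured on the planet below.
Total: 71.04 + 250.0 + 224.5 + 331.0 days.

Δt = 877 days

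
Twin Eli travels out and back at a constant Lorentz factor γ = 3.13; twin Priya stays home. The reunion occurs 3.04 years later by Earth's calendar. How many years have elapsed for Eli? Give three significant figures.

γ = 3.13
Eli's clock measures proper time along the trip: τ = Δt/γ = 3.04/3.130 years.

τ = 0.971 years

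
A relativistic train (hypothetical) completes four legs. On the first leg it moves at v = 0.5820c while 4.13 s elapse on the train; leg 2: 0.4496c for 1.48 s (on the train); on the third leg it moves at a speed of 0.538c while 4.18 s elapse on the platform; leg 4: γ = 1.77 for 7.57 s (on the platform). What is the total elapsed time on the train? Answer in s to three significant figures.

Leg 1: 4.13 s is already measured on the train.
Leg 2: 1.48 s is already measured on the train.
Leg 3: γ = 1/√(1 − 0.538²) = 1/√0.7106 = 1.186; τ_3 = 4.18/1.186 = 3.524 s.
Leg 4: γ = 1.77; τ_4 = 7.57/1.770 = 4.277 s.
Total: 4.130 + 1.480 + 3.524 + 4.277 s.

τ = 13.4 s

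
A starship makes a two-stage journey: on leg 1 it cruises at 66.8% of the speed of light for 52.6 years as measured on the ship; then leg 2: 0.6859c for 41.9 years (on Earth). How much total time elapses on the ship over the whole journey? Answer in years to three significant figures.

τ = 83.1 years

Leg 1: 52.6 years is already measured on the ship.
Leg 2: γ = 1/√(1 − 0.6859²) = 1/√0.5295 = 1.374; τ_2 = 41.9/1.374 = 30.49 years.
Total: 52.60 + 30.49 years.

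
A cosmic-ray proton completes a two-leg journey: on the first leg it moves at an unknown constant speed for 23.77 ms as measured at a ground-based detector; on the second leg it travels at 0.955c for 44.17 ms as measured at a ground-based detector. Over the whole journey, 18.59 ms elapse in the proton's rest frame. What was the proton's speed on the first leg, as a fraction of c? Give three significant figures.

Leg 1: speed unknown; τ_1 = 23.77/γ_1.
Leg 2: γ = 1/√(1 − 0.955²) = 1/√0.08798 = 3.371; τ_2 = 44.17/3.371 = 13.10 ms.
Total proper time: τ_1 + 13.10 = 18.59, so τ_1 = 18.59 − 13.10 = 5.489 ms.
γ_1 = 23.77/5.489 = 4.331; β = √(1 − 1/γ²) = √0.9467.

β = 0.973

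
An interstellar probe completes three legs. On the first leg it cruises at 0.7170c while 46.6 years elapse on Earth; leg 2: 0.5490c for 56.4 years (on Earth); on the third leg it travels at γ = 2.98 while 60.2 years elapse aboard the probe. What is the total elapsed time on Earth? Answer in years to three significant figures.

Leg 1: 46.6 years is already measured on Earth.
Leg 2: 56.4 years is already measured on Earth.
Leg 3: γ = 2.98; Δt_3 = 2.980 × 60.2 = 179.4 years.
Total: 46.60 + 56.40 + 179.4 years.

Δt = 282 years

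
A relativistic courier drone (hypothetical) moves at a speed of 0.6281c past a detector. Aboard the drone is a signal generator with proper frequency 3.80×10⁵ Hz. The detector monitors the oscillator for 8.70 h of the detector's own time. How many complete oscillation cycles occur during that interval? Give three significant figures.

γ = 1/√(1 − 0.6281²) = 1/√0.6055 = 1.285
During 8.70 h of lab time, the oscillator's proper time advances by τ = Δt/γ = 8.70/1.285 = 6.770 h = 2.437×10⁴ s.
N = f × τ = 3.80×10⁵ × 2.437×10⁴ = 9.261×10⁹.

N = 9.26×10⁹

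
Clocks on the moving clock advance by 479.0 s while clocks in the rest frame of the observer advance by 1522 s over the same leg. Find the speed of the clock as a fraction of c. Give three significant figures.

v = 0.949c

The proper time is measured on the moving clock (both events occur at the clock's location); Δt is measured in the rest frame of the observer. γ = Δt/τ = 1522/479.0 = 3.177.
β = √(1 − 1/γ²) = √(1 − 0.09905) = √0.9010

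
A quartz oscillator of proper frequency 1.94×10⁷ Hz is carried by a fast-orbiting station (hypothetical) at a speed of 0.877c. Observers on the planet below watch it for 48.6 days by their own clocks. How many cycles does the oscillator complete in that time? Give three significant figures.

γ = 1/√(1 − 0.877²) = 1/√0.2309 = 2.081
During 48.6 days of lab time, the oscillator's proper time advances by τ = Δt/γ = 48.6/2.081 = 23.35 days = 2.018×10⁶ s.
N = f × τ = 1.94×10⁷ × 2.018×10⁶ = 3.914×10¹³.

N = 3.91×10¹³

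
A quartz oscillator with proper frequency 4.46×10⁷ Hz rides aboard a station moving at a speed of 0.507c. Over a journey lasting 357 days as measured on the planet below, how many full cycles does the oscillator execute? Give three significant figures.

N = 1.19×10¹⁵

γ = 1/√(1 − 0.507²) = 1/√0.7430 = 1.160
The oscillator's own cycle count is N = f × τ where τ is the proper time aboard the station. τ = Δt/γ = 357/1.160 = 307.7 days = 2.659×10⁷ s.
N = 4.46×10⁷ × 2.659×10⁷ = 1.186×10¹⁵.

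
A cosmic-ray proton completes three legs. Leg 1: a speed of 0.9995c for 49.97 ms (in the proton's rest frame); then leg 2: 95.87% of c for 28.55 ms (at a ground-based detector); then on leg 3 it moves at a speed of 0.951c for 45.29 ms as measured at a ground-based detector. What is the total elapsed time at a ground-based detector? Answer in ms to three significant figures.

Leg 1: γ = 1/√(1 − 0.9995²) = 1/√9.997×10⁻⁴ = 31.63; Δt_1 = 31.63 × 49.97 = 1580 ms.
Leg 2: 28.55 ms is already measured at a ground-based detector.
Leg 3: 45.29 ms is already measured at a ground-based detector.
Total: 1580 + 28.55 + 45.29 ms.

Δt = 1650 ms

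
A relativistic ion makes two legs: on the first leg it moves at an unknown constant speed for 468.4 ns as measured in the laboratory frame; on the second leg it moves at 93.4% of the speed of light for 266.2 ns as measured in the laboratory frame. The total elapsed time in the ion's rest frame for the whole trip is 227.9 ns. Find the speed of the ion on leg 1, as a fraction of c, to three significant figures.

β = 0.959

Leg 1: speed unknown; τ_1 = 468.4/γ_1.
Leg 2: β = 0.934; γ = 1/√(1 − 0.934²) = 1/√0.1276 = 2.799; τ_2 = 266.2/2.799 = 95.11 ns.
Total proper time: τ_1 + 95.11 = 227.9, so τ_1 = 227.9 − 95.11 = 132.8 ns.
γ_1 = 468.4/132.8 = 3.527; β = √(1 − 1/γ²) = √0.9196.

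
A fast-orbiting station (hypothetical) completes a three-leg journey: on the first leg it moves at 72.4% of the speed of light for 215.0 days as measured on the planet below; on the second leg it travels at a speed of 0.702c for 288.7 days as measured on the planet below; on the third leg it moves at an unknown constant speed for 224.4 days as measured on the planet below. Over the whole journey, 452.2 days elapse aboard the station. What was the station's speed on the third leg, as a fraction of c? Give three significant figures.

Leg 1: β = 0.724; γ = 1/√(1 − 0.724²) = 1/√0.4758 = 1.450; τ_1 = 215.0/1.450 = 148.3 days.
Leg 2: γ = 1/√(1 − 0.702²) = 1/√0.5072 = 1.404; τ_2 = 288.7/1.404 = 205.6 days.
Leg 3: speed unknown; τ_3 = 224.4/γ_3.
Total proper time: 148.3 + 205.6 + τ_3 = 452.2, so τ_3 = 452.2 − 353.9 = 98.29 days.
γ_3 = 224.4/98.29 = 2.283; β = √(1 − 1/γ²) = √0.8082.

β = 0.899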